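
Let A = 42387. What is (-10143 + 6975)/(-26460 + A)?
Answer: -1056/5309 ≈ -0.19891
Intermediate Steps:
(-10143 + 6975)/(-26460 + A) = (-10143 + 6975)/(-26460 + 42387) = -3168/15927 = -3168*1/15927 = -1056/5309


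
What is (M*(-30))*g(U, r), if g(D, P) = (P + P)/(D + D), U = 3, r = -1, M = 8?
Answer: 80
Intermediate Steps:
g(D, P) = P/D (g(D, P) = (2*P)/((2*D)) = (2*P)*(1/(2*D)) = P/D)
(M*(-30))*g(U, r) = (8*(-30))*(-1/3) = -(-240)/3 = -240*(-⅓) = 80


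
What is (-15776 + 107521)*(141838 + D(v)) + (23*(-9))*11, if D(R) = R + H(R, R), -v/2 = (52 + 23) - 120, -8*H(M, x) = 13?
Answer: 104168263979/8 ≈ 1.3021e+10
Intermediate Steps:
H(M, x) = -13/8 (H(M, x) = -1/8*13 = -13/8)
v = 90 (v = -2*((52 + 23) - 120) = -2*(75 - 120) = -2*(-45) = 90)
D(R) = -13/8 + R (D(R) = R - 13/8 = -13/8 + R)
(-15776 + 107521)*(141838 + D(v)) + (23*(-9))*11 = (-15776 + 107521)*(141838 + (-13/8 + 90)) + (23*(-9))*11 = 91745*(141838 + 707/8) - 207*11 = 91745*(1135411/8) - 2277 = 104168282195/8 - 2277 = 104168263979/8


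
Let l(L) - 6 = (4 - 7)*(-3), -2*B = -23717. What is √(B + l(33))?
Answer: √47494/2 ≈ 108.97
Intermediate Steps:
B = 23717/2 (B = -½*(-23717) = 23717/2 ≈ 11859.)
l(L) = 15 (l(L) = 6 + (4 - 7)*(-3) = 6 - 3*(-3) = 6 + 9 = 15)
√(B + l(33)) = √(23717/2 + 15) = √(23747/2) = √47494/2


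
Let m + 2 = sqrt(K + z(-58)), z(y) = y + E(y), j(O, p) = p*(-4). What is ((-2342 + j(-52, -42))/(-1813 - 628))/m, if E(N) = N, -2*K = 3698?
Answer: -4348/4806329 - 2174*I*sqrt(1965)/4806329 ≈ -0.00090464 - 0.020051*I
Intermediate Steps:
j(O, p) = -4*p
K = -1849 (K = -1/2*3698 = -1849)
z(y) = 2*y (z(y) = y + y = 2*y)
m = -2 + I*sqrt(1965) (m = -2 + sqrt(-1849 + 2*(-58)) = -2 + sqrt(-1849 - 116) = -2 + sqrt(-1965) = -2 + I*sqrt(1965) ≈ -2.0 + 44.328*I)
((-2342 + j(-52, -42))/(-1813 - 628))/m = ((-2342 - 4*(-42))/(-1813 - 628))/(-2 + I*sqrt(1965)) = ((-2342 + 168)/(-2441))/(-2 + I*sqrt(1965)) = (-2174*(-1/2441))/(-2 + I*sqrt(1965)) = 2174/(2441*(-2 + I*sqrt(1965)))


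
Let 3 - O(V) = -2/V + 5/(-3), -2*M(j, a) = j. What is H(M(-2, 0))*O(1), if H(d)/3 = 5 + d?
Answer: 120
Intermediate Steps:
M(j, a) = -j/2
O(V) = 14/3 + 2/V (O(V) = 3 - (-2/V + 5/(-3)) = 3 - (-2/V + 5*(-⅓)) = 3 - (-2/V - 5/3) = 3 - (-5/3 - 2/V) = 3 + (5/3 + 2/V) = 14/3 + 2/V)
H(d) = 15 + 3*d (H(d) = 3*(5 + d) = 15 + 3*d)
H(M(-2, 0))*O(1) = (15 + 3*(-½*(-2)))*(14/3 + 2/1) = (15 + 3*1)*(14/3 + 2*1) = (15 + 3)*(14/3 + 2) = 18*(20/3) = 120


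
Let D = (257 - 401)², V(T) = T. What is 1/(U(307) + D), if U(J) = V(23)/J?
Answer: 307/6365975 ≈ 4.8225e-5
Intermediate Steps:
D = 20736 (D = (-144)² = 20736)
U(J) = 23/J
1/(U(307) + D) = 1/(23/307 + 20736) = 1/(6365975/307) = 307/6365975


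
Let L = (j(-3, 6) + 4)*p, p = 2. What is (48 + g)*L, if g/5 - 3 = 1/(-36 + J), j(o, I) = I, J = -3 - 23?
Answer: 39010/31 ≈ 1258.4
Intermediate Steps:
J = -26
L = 20 (L = (6 + 4)*2 = 10*2 = 20)
g = 925/62 (g = 15 + 5/(-36 - 26) = 15 + 5/(-62) = 15 + 5*(-1/62) = 15 - 5/62 = 925/62 ≈ 14.919)
(48 + g)*L = (48 + 925/62)*20 = (3901/62)*20 = 39010/31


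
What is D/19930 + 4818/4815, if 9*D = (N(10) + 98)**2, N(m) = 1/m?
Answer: 674475809/639753000 ≈ 1.0543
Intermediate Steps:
D = 106929/100 (D = (1/10 + 98)**2/9 = (981/10)**2/9 = (1/9)*(962361/100) = 106929/100 ≈ 1069.3)
D/19930 + 4818/4815 = (106929/100)/19930 + 4818/4815 = (106929/100)*(1/19930) + 4818*(1/4815) = 106929/1993000 + 1606/1605 = 674475809/639753000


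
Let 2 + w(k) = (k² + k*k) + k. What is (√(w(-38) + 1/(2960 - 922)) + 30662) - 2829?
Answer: 27833 + 5*√473160422/2038 ≈ 27886.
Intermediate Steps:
w(k) = -2 + k + 2*k² (w(k) = -2 + ((k² + k*k) + k) = -2 + ((k² + k²) + k) = -2 + (2*k² + k) = -2 + (k + 2*k²) = -2 + k + 2*k²)
(√(w(-38) + 1/(2960 - 922)) + 30662) - 2829 = (√((-2 - 38 + 2*(-38)²) + 1/(2960 - 922)) + 30662) - 2829 = (√((-2 - 38 + 2*1444) + 1/2038) + 30662) - 2829 = (√((-2 - 38 + 2888) + 1/2038) + 30662) - 2829 = (√(2848 + 1/2038) + 30662) - 2829 = (√(5804225/2038) + 30662) - 2829 = (5*√473160422/2038 + 30662) - 2829 = (30662 + 5*√473160422/2038) - 2829 = 27833 + 5*√473160422/2038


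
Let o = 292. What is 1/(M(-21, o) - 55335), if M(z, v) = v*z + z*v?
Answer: -1/67599 ≈ -1.4793e-5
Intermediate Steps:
M(z, v) = 2*v*z (M(z, v) = v*z + v*z = 2*v*z)
1/(M(-21, o) - 55335) = 1/(2*292*(-21) - 55335) = 1/(-12264 - 55335) = 1/(-67599) = -1/67599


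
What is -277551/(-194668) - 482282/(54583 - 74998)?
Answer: 99551076041/3974147220 ≈ 25.050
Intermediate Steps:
-277551/(-194668) - 482282/(54583 - 74998) = -277551*(-1/194668) - 482282/(-20415) = 277551/194668 - 482282*(-1/20415) = 277551/194668 + 482282/20415 = 99551076041/3974147220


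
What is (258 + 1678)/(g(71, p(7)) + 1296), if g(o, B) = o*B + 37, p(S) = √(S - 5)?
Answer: 2580688/1766807 - 137456*√2/1766807 ≈ 1.3506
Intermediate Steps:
p(S) = √(-5 + S)
g(o, B) = 37 + B*o (g(o, B) = B*o + 37 = 37 + B*o)
(258 + 1678)/(g(71, p(7)) + 1296) = (258 + 1678)/((37 + √(-5 + 7)*71) + 1296) = 1936/((37 + √2*71) + 1296) = 1936/((37 + 71*√2) + 1296) = 1936/(1333 + 71*√2)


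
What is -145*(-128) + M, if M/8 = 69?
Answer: 19112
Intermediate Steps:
M = 552 (M = 8*69 = 552)
-145*(-128) + M = -145*(-128) + 552 = 18560 + 552 = 19112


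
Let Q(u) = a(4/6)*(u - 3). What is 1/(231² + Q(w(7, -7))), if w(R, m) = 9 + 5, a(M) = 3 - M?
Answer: 3/160160 ≈ 1.8731e-5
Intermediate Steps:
w(R, m) = 14
Q(u) = -7 + 7*u/3 (Q(u) = (3 - 4/6)*(u - 3) = (3 - 4/6)*(-3 + u) = (3 - 1*⅔)*(-3 + u) = (3 - ⅔)*(-3 + u) = 7*(-3 + u)/3 = -7 + 7*u/3)
1/(231² + Q(w(7, -7))) = 1/(231² + (-7 + (7/3)*14)) = 1/(53361 + (-7 + 98/3)) = 1/(53361 + 77/3) = 1/(160160/3) = 3/160160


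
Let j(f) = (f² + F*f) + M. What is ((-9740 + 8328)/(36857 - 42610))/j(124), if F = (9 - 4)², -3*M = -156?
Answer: 353/26647896 ≈ 1.3247e-5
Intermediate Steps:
M = 52 (M = -⅓*(-156) = 52)
F = 25 (F = 5² = 25)
j(f) = 52 + f² + 25*f (j(f) = (f² + 25*f) + 52 = 52 + f² + 25*f)
((-9740 + 8328)/(36857 - 42610))/j(124) = ((-9740 + 8328)/(36857 - 42610))/(52 + 124² + 25*124) = (-1412/(-5753))/(52 + 15376 + 3100) = -1412*(-1/5753)/18528 = (1412/5753)*(1/18528) = 353/26647896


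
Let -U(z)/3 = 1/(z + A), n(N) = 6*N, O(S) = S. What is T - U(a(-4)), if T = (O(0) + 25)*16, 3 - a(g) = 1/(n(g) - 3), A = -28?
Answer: 269519/674 ≈ 399.88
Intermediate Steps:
a(g) = 3 - 1/(-3 + 6*g) (a(g) = 3 - 1/(6*g - 3) = 3 - 1/(-3 + 6*g))
U(z) = -3/(-28 + z) (U(z) = -3/(z - 28) = -3/(-28 + z))
T = 400 (T = (0 + 25)*16 = 25*16 = 400)
T - U(a(-4)) = 400 - (-3)/(-28 + 2*(-5 + 9*(-4))/(3*(-1 + 2*(-4)))) = 400 - (-3)/(-28 + 2*(-5 - 36)/(3*(-1 - 8))) = 400 - (-3)/(-28 + (⅔)*(-41)/(-9)) = 400 - (-3)/(-28 + (⅔)*(-⅑)*(-41)) = 400 - (-3)/(-28 + 82/27) = 400 - (-3)/(-674/27) = 400 - (-3)*(-27)/674 = 400 - 1*81/674 = 400 - 81/674 = 269519/674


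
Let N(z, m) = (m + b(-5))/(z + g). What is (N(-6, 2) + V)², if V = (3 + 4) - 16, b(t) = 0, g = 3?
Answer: 841/9 ≈ 93.444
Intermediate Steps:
N(z, m) = m/(3 + z) (N(z, m) = (m + 0)/(z + 3) = m/(3 + z))
V = -9 (V = 7 - 16 = -9)
(N(-6, 2) + V)² = (2/(3 - 6) - 9)² = (2/(-3) - 9)² = (2*(-⅓) - 9)² = (-⅔ - 9)² = (-29/3)² = 841/9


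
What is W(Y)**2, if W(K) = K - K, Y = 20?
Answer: 0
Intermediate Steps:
W(K) = 0
W(Y)**2 = 0**2 = 0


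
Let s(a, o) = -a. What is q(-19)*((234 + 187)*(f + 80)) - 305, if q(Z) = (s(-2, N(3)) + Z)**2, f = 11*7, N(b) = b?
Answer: 19101728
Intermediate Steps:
f = 77
q(Z) = (2 + Z)**2 (q(Z) = (-1*(-2) + Z)**2 = (2 + Z)**2)
q(-19)*((234 + 187)*(f + 80)) - 305 = (2 - 19)**2*((234 + 187)*(77 + 80)) - 305 = (-17)**2*(421*157) - 305 = 289*66097 - 305 = 19102033 - 305 = 19101728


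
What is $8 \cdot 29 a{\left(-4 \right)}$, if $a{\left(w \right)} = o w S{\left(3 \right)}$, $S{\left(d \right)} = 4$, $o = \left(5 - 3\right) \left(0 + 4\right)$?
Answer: $-29696$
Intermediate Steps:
$o = 8$ ($o = 2 \cdot 4 = 8$)
$a{\left(w \right)} = 32 w$ ($a{\left(w \right)} = 8 w 4 = 32 w$)
$8 \cdot 29 a{\left(-4 \right)} = 8 \cdot 29 \cdot 32 \left(-4\right) = 232 \left(-128\right) = -29696$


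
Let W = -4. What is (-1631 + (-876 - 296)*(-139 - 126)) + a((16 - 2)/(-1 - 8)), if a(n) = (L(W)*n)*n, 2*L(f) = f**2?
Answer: 25026437/81 ≈ 3.0897e+5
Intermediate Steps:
L(f) = f**2/2
a(n) = 8*n**2 (a(n) = (((1/2)*(-4)**2)*n)*n = (((1/2)*16)*n)*n = (8*n)*n = 8*n**2)
(-1631 + (-876 - 296)*(-139 - 126)) + a((16 - 2)/(-1 - 8)) = (-1631 + (-876 - 296)*(-139 - 126)) + 8*((16 - 2)/(-1 - 8))**2 = (-1631 - 1172*(-265)) + 8*(14/(-9))**2 = (-1631 + 310580) + 8*(14*(-1/9))**2 = 308949 + 8*(-14/9)**2 = 308949 + 8*(196/81) = 308949 + 1568/81 = 25026437/81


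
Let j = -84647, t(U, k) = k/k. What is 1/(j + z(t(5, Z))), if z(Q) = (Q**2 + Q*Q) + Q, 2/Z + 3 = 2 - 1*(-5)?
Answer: -1/84644 ≈ -1.1814e-5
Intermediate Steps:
Z = 1/2 (Z = 2/(-3 + (2 - 1*(-5))) = 2/(-3 + (2 + 5)) = 2/(-3 + 7) = 2/4 = 2*(1/4) = 1/2 ≈ 0.50000)
t(U, k) = 1
z(Q) = Q + 2*Q**2 (z(Q) = (Q**2 + Q**2) + Q = 2*Q**2 + Q = Q + 2*Q**2)
1/(j + z(t(5, Z))) = 1/(-84647 + 1*(1 + 2*1)) = 1/(-84647 + 1*(1 + 2)) = 1/(-84647 + 1*3) = 1/(-84647 + 3) = 1/(-84644) = -1/84644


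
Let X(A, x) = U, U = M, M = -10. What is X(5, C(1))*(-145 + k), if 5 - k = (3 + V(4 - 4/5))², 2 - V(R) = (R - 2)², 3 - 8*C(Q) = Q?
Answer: 190842/125 ≈ 1526.7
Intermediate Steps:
C(Q) = 3/8 - Q/8
U = -10
V(R) = 2 - (-2 + R)² (V(R) = 2 - (R - 2)² = 2 - (-2 + R)²)
X(A, x) = -10
k = -4796/625 (k = 5 - (3 + (2 - (-2 + (4 - 4/5))²))² = 5 - (3 + (2 - (-2 + (4 - 1*⅘))²))² = 5 - (3 + (2 - (-2 + (4 - ⅘))²))² = 5 - (3 + (2 - (-2 + 16/5)²))² = 5 - (3 + (2 - (6/5)²))² = 5 - (3 + (2 - 1*36/25))² = 5 - (3 + (2 - 36/25))² = 5 - (3 + 14/25)² = 5 - (89/25)² = 5 - 1*7921/625 = 5 - 7921/625 = -4796/625 ≈ -7.6736)
X(5, C(1))*(-145 + k) = -10*(-145 - 4796/625) = -10*(-95421/625) = 190842/125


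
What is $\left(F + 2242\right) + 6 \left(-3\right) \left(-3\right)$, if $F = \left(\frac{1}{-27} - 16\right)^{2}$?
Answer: $\frac{1861273}{729} \approx 2553.2$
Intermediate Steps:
$F = \frac{187489}{729}$ ($F = \left(- \frac{1}{27} - 16\right)^{2} = \left(- \frac{433}{27}\right)^{2} = \frac{187489}{729} \approx 257.19$)
$\left(F + 2242\right) + 6 \left(-3\right) \left(-3\right) = \left(\frac{187489}{729} + 2242\right) + 6 \left(-3\right) \left(-3\right) = \frac{1821907}{729} - -54 = \frac{1821907}{729} + 54 = \frac{1861273}{729}$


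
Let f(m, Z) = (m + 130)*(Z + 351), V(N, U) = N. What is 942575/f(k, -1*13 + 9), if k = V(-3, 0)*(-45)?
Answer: 188515/18391 ≈ 10.250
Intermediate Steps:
k = 135 (k = -3*(-45) = 135)
f(m, Z) = (130 + m)*(351 + Z)
942575/f(k, -1*13 + 9) = 942575/(45630 + 130*(-1*13 + 9) + 351*135 + (-1*13 + 9)*135) = 942575/(45630 + 130*(-13 + 9) + 47385 + (-13 + 9)*135) = 942575/(45630 + 130*(-4) + 47385 - 4*135) = 942575/(45630 - 520 + 47385 - 540) = 942575/91955 = 942575*(1/91955) = 188515/18391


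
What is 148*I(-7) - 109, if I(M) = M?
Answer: -1145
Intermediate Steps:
148*I(-7) - 109 = 148*(-7) - 109 = -1036 - 109 = -1145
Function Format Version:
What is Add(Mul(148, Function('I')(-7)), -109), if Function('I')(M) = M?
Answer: -1145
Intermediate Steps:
Add(Mul(148, Function('I')(-7)), -109) = Add(Mul(148, -7), -109) = Add(-1036, -109) = -1145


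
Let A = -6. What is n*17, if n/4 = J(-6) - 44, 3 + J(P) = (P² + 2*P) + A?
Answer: -1972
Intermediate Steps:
J(P) = -9 + P² + 2*P (J(P) = -3 + ((P² + 2*P) - 6) = -3 + (-6 + P² + 2*P) = -9 + P² + 2*P)
n = -116 (n = 4*((-9 + (-6)² + 2*(-6)) - 44) = 4*((-9 + 36 - 12) - 44) = 4*(15 - 44) = 4*(-29) = -116)
n*17 = -116*17 = -1972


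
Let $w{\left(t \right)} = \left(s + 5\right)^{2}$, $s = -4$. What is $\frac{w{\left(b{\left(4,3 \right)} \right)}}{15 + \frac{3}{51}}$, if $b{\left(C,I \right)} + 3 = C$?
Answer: $\frac{17}{256} \approx 0.066406$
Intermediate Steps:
$b{\left(C,I \right)} = -3 + C$
$w{\left(t \right)} = 1$ ($w{\left(t \right)} = \left(-4 + 5\right)^{2} = 1^{2} = 1$)
$\frac{w{\left(b{\left(4,3 \right)} \right)}}{15 + \frac{3}{51}} = \frac{1}{15 + \frac{3}{51}} \cdot 1 = \frac{1}{15 + 3 \cdot \frac{1}{51}} \cdot 1 = \frac{1}{15 + \frac{1}{17}} \cdot 1 = \frac{1}{\frac{256}{17}} \cdot 1 = \frac{17}{256} \cdot 1 = \frac{17}{256}$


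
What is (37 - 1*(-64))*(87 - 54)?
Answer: 3333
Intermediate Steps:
(37 - 1*(-64))*(87 - 54) = (37 + 64)*33 = 101*33 = 3333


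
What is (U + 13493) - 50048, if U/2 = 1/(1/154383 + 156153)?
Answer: -440622429432117/12053684300 ≈ -36555.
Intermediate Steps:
U = 154383/12053684300 (U = 2/(1/154383 + 156153) = 2/(24107368600/154383) = 2*(154383/24107368600) = 154383/12053684300 ≈ 1.2808e-5)
(U + 13493) - 50048 = (154383/12053684300 + 13493) - 50048 = 162640362414283/12053684300 - 50048 = -440622429432117/12053684300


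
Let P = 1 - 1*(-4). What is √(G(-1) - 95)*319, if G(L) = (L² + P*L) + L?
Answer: 3190*I ≈ 3190.0*I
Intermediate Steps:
P = 5 (P = 1 + 4 = 5)
G(L) = L² + 6*L (G(L) = (L² + 5*L) + L = L² + 6*L)
√(G(-1) - 95)*319 = √(-(6 - 1) - 95)*319 = √(-1*5 - 95)*319 = √(-5 - 95)*319 = √(-100)*319 = (10*I)*319 = 3190*I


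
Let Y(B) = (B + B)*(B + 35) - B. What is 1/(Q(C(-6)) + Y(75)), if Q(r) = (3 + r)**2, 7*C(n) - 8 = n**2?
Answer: 49/809050 ≈ 6.0565e-5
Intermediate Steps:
C(n) = 8/7 + n**2/7
Y(B) = -B + 2*B*(35 + B) (Y(B) = (2*B)*(35 + B) - B = 2*B*(35 + B) - B = -B + 2*B*(35 + B))
1/(Q(C(-6)) + Y(75)) = 1/((3 + (8/7 + (1/7)*(-6)**2))**2 + 75*(69 + 2*75)) = 1/((3 + (8/7 + (1/7)*36))**2 + 75*(69 + 150)) = 1/((3 + (8/7 + 36/7))**2 + 75*219) = 1/((3 + 44/7)**2 + 16425) = 1/((65/7)**2 + 16425) = 1/(4225/49 + 16425) = 1/(809050/49) = 49/809050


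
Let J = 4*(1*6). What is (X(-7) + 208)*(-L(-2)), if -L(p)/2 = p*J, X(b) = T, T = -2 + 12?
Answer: -20928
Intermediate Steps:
T = 10
J = 24 (J = 4*6 = 24)
X(b) = 10
L(p) = -48*p (L(p) = -2*p*24 = -48*p)
(X(-7) + 208)*(-L(-2)) = (10 + 208)*(-(-48)*(-2)) = 218*(-1*96) = 218*(-96) = -20928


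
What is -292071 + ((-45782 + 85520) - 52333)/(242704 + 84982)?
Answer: -95707590301/327686 ≈ -2.9207e+5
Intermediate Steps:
-292071 + ((-45782 + 85520) - 52333)/(242704 + 84982) = -292071 + (39738 - 52333)/327686 = -292071 - 12595*1/327686 = -292071 - 12595/327686 = -95707590301/327686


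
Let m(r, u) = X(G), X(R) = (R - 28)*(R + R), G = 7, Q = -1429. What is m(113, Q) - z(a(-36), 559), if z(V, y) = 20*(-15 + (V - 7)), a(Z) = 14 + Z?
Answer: 586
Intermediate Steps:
z(V, y) = -440 + 20*V (z(V, y) = 20*(-15 + (-7 + V)) = 20*(-22 + V) = -440 + 20*V)
X(R) = 2*R*(-28 + R) (X(R) = (-28 + R)*(2*R) = 2*R*(-28 + R))
m(r, u) = -294 (m(r, u) = 2*7*(-28 + 7) = 2*7*(-21) = -294)
m(113, Q) - z(a(-36), 559) = -294 - (-440 + 20*(14 - 36)) = -294 - (-440 + 20*(-22)) = -294 - (-440 - 440) = -294 - 1*(-880) = -294 + 880 = 586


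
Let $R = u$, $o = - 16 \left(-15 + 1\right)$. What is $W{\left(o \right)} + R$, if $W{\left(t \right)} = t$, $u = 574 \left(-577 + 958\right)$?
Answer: $218918$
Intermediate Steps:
$u = 218694$ ($u = 574 \cdot 381 = 218694$)
$o = 224$ ($o = \left(-16\right) \left(-14\right) = 224$)
$R = 218694$
$W{\left(o \right)} + R = 224 + 218694 = 218918$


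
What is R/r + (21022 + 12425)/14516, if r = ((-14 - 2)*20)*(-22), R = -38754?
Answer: -40885773/12774080 ≈ -3.2007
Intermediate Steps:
r = 7040 (r = -16*20*(-22) = -320*(-22) = 7040)
R/r + (21022 + 12425)/14516 = -38754/7040 + (21022 + 12425)/14516 = -38754*1/7040 + 33447*(1/14516) = -19377/3520 + 33447/14516 = -40885773/12774080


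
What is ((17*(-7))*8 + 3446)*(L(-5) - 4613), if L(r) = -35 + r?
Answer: -11604582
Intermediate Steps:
((17*(-7))*8 + 3446)*(L(-5) - 4613) = ((17*(-7))*8 + 3446)*((-35 - 5) - 4613) = (-119*8 + 3446)*(-40 - 4613) = (-952 + 3446)*(-4653) = 2494*(-4653) = -11604582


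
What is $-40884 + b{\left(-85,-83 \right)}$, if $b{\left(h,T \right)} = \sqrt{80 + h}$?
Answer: $-40884 + i \sqrt{5} \approx -40884.0 + 2.2361 i$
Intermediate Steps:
$-40884 + b{\left(-85,-83 \right)} = -40884 + \sqrt{80 - 85} = -40884 + \sqrt{-5} = -40884 + i \sqrt{5}$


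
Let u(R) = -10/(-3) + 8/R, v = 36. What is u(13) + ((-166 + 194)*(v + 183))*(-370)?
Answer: -88484606/39 ≈ -2.2688e+6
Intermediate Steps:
u(R) = 10/3 + 8/R (u(R) = -10*(-⅓) + 8/R = 10/3 + 8/R)
u(13) + ((-166 + 194)*(v + 183))*(-370) = (10/3 + 8/13) + ((-166 + 194)*(36 + 183))*(-370) = (10/3 + 8*(1/13)) + (28*219)*(-370) = (10/3 + 8/13) + 6132*(-370) = 154/39 - 2268840 = -88484606/39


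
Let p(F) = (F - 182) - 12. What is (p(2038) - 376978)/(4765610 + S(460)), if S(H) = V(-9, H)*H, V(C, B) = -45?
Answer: -187567/2372455 ≈ -0.079060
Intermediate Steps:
p(F) = -194 + F (p(F) = (-182 + F) - 12 = -194 + F)
S(H) = -45*H
(p(2038) - 376978)/(4765610 + S(460)) = ((-194 + 2038) - 376978)/(4765610 - 45*460) = (1844 - 376978)/(4765610 - 20700) = -375134/4744910 = -375134*1/4744910 = -187567/2372455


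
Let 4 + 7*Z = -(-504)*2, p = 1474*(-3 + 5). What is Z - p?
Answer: -19632/7 ≈ -2804.6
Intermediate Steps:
p = 2948 (p = 1474*2 = 2948)
Z = 1004/7 (Z = -4/7 + (-(-504)*2)/7 = -4/7 + (-168*(-6))/7 = -4/7 + (1/7)*1008 = -4/7 + 144 = 1004/7 ≈ 143.43)
Z - p = 1004/7 - 1*2948 = 1004/7 - 2948 = -19632/7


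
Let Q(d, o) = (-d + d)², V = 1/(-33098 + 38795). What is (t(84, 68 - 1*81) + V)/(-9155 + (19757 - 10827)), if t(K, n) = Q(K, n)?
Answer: -1/1281825 ≈ -7.8014e-7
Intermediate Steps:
V = 1/5697 ≈ 0.00017553
Q(d, o) = 0 (Q(d, o) = 0² = 0)
t(K, n) = 0
(t(84, 68 - 1*81) + V)/(-9155 + (19757 - 10827)) = (0 + 1/5697)/(-9155 + (19757 - 10827)) = 1/(5697*(-9155 + 8930)) = (1/5697)/(-225) = (1/5697)*(-1/225) = -1/1281825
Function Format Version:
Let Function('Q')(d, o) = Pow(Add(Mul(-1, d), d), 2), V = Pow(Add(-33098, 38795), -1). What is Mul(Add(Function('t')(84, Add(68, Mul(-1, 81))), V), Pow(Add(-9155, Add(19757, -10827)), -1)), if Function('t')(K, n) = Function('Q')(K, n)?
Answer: Rational(-1, 1281825) ≈ -7.8014e-7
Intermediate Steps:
V = Rational(1, 5697) (V = Pow(5697, -1) = Rational(1, 5697) ≈ 0.00017553)
Function('Q')(d, o) = 0 (Function('Q')(d, o) = Pow(0, 2) = 0)
Function('t')(K, n) = 0
Mul(Add(Function('t')(84, Add(68, Mul(-1, 81))), V), Pow(Add(-9155, Add(19757, -10827)), -1)) = Mul(Add(0, Rational(1, 5697)), Pow(Add(-9155, Add(19757, -10827)), -1)) = Mul(Rational(1, 5697), Pow(Add(-9155, 8930), -1)) = Mul(Rational(1, 5697), Pow(-225, -1)) = Mul(Rational(1, 5697), Rational(-1, 225)) = Rational(-1, 1281825)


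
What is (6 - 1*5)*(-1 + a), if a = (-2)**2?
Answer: 3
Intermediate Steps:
a = 4
(6 - 1*5)*(-1 + a) = (6 - 1*5)*(-1 + 4) = (6 - 5)*3 = 1*3 = 3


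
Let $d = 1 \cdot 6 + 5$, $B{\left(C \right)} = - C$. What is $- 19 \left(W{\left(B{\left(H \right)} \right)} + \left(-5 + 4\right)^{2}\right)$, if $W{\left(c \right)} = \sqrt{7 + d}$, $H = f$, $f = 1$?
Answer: $-19 - 57 \sqrt{2} \approx -99.61$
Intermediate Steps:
$H = 1$
$d = 11$ ($d = 6 + 5 = 11$)
$W{\left(c \right)} = 3 \sqrt{2}$ ($W{\left(c \right)} = \sqrt{7 + 11} = \sqrt{18} = 3 \sqrt{2}$)
$- 19 \left(W{\left(B{\left(H \right)} \right)} + \left(-5 + 4\right)^{2}\right) = - 19 \left(3 \sqrt{2} + \left(-5 + 4\right)^{2}\right) = - 19 \left(3 \sqrt{2} + \left(-1\right)^{2}\right) = - 19 \left(3 \sqrt{2} + 1\right) = - 19 \left(1 + 3 \sqrt{2}\right) = -19 - 57 \sqrt{2}$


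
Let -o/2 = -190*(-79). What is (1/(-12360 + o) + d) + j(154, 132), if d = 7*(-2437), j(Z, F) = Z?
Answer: -716433901/42380 ≈ -16905.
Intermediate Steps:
d = -17059
o = -30020 (o = -(-380)*(-79) = -2*15010 = -30020)
(1/(-12360 + o) + d) + j(154, 132) = (1/(-12360 - 30020) - 17059) + 154 = (1/(-42380) - 17059) + 154 = (-1/42380 - 17059) + 154 = -722960421/42380 + 154 = -716433901/42380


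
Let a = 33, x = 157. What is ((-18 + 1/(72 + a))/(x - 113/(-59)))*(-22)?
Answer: 1225961/492240 ≈ 2.4906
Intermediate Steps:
((-18 + 1/(72 + a))/(x - 113/(-59)))*(-22) = ((-18 + 1/(72 + 33))/(157 - 113/(-59)))*(-22) = ((-18 + 1/105)/(157 - 113*(-1/59)))*(-22) = ((-18 + 1/105)/(157 + 113/59))*(-22) = -1889/(105*9376/59)*(-22) = -1889/105*59/9376*(-22) = -111451/984480*(-22) = 1225961/492240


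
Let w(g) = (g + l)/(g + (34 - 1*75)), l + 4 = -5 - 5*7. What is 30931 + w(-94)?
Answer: 1391941/45 ≈ 30932.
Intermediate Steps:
l = -44 (l = -4 + (-5 - 5*7) = -4 + (-5 - 35) = -4 - 40 = -44)
w(g) = (-44 + g)/(-41 + g) (w(g) = (g - 44)/(g + (34 - 1*75)) = (-44 + g)/(g + (34 - 75)) = (-44 + g)/(g - 41) = (-44 + g)/(-41 + g))
30931 + w(-94) = 30931 + (-44 - 94)/(-41 - 94) = 30931 - 138/(-135) = 30931 - 1/135*(-138) = 30931 + 46/45 = 1391941/45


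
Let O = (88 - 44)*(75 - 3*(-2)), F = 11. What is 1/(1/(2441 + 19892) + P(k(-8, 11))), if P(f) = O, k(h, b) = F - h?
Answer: 22333/79594813 ≈ 0.00028058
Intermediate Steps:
k(h, b) = 11 - h
O = 3564 (O = 44*(75 + 6) = 44*81 = 3564)
P(f) = 3564
1/(1/(2441 + 19892) + P(k(-8, 11))) = 1/(1/(2441 + 19892) + 3564) = 1/(1/22333 + 3564) = 1/(79594813/22333) = 22333/79594813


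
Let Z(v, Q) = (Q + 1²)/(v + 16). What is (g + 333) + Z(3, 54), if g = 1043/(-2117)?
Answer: 13490877/40223 ≈ 335.40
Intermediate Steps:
g = -1043/2117 (g = 1043*(-1/2117) = -1043/2117 ≈ -0.49268)
Z(v, Q) = (1 + Q)/(16 + v) (Z(v, Q) = (Q + 1)/(16 + v) = (1 + Q)/(16 + v))
(g + 333) + Z(3, 54) = (-1043/2117 + 333) + (1 + 54)/(16 + 3) = 703918/2117 + 55/19 = 13490877/40223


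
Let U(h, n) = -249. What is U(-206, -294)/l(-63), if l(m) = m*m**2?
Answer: 83/83349 ≈ 0.00099581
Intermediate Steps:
l(m) = m**3
U(-206, -294)/l(-63) = -249/((-63)**3) = -249/(-250047) = -249*(-1/250047) = 83/83349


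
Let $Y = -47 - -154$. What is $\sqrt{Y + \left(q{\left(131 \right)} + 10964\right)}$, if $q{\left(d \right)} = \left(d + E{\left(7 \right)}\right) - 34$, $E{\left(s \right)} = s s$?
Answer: $\sqrt{11217} \approx 105.91$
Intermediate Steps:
$E{\left(s \right)} = s^{2}$
$q{\left(d \right)} = 15 + d$ ($q{\left(d \right)} = \left(d + 7^{2}\right) - 34 = \left(d + 49\right) - 34 = \left(49 + d\right) - 34 = 15 + d$)
$Y = 107$ ($Y = -47 + 154 = 107$)
$\sqrt{Y + \left(q{\left(131 \right)} + 10964\right)} = \sqrt{107 + \left(\left(15 + 131\right) + 10964\right)} = \sqrt{107 + \left(146 + 10964\right)} = \sqrt{107 + 11110} = \sqrt{11217}$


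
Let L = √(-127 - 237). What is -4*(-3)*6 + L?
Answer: 72 + 2*I*√91 ≈ 72.0 + 19.079*I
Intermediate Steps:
L = 2*I*√91 (L = √(-364) = 2*I*√91 ≈ 19.079*I)
-4*(-3)*6 + L = -4*(-3)*6 + 2*I*√91 = 12*6 + 2*I*√91 = 72 + 2*I*√91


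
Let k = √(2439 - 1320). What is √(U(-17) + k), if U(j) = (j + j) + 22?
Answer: √(-12 + √1119) ≈ 4.6316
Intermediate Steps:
U(j) = 22 + 2*j (U(j) = 2*j + 22 = 22 + 2*j)
k = √1119 ≈ 33.451
√(U(-17) + k) = √((22 + 2*(-17)) + √1119) = √((22 - 34) + √1119) = √(-12 + √1119)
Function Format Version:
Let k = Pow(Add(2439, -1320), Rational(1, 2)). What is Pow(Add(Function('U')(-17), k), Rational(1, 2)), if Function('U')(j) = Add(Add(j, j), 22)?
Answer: Pow(Add(-12, Pow(1119, Rational(1, 2))), Rational(1, 2)) ≈ 4.6316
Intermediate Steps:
Function('U')(j) = Add(22, Mul(2, j)) (Function('U')(j) = Add(Mul(2, j), 22) = Add(22, Mul(2, j)))
k = Pow(1119, Rational(1, 2)) ≈ 33.451
Pow(Add(Function('U')(-17), k), Rational(1, 2)) = Pow(Add(Add(22, Mul(2, -17)), Pow(1119, Rational(1, 2))), Rational(1, 2)) = Pow(Add(Add(22, -34), Pow(1119, Rational(1, 2))), Rational(1, 2)) = Pow(Add(-12, Pow(1119, Rational(1, 2))), Rational(1, 2))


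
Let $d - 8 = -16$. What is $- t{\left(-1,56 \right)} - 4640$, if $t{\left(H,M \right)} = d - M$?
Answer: $-4576$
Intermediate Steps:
$d = -8$ ($d = 8 - 16 = -8$)
$t{\left(H,M \right)} = -8 - M$
$- t{\left(-1,56 \right)} - 4640 = - (-8 - 56) - 4640 = \left(-1\right) \left(-64\right) - 4640 = 64 - 4640 = -4576$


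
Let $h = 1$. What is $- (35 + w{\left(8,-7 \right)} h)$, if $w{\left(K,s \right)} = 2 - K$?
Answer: $-29$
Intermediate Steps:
$- (35 + w{\left(8,-7 \right)} h) = - (35 + \left(2 - 8\right) 1) = - (35 - 6) = \left(-1\right) 29 = -29$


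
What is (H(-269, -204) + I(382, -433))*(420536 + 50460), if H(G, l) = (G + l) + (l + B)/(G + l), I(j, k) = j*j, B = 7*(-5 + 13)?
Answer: 32403804647116/473 ≈ 6.8507e+10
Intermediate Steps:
B = 56 (B = 7*8 = 56)
I(j, k) = j²
H(G, l) = G + l + (56 + l)/(G + l) (H(G, l) = (G + l) + (l + 56)/(G + l) = (G + l) + (56 + l)/(G + l) = G + l + (56 + l)/(G + l))
(H(-269, -204) + I(382, -433))*(420536 + 50460) = ((56 - 204 + (-269)² + (-204)² + 2*(-269)*(-204))/(-269 - 204) + 382²)*(420536 + 50460) = ((56 - 204 + 72361 + 41616 + 109752)/(-473) + 145924)*470996 = (-1/473*223581 + 145924)*470996 = (-223581/473 + 145924)*470996 = (68798471/473)*470996 = 32403804647116/473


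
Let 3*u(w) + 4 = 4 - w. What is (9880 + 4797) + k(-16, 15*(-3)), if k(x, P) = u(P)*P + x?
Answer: 13986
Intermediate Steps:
u(w) = -w/3 (u(w) = -4/3 + (4 - w)/3 = -4/3 + (4/3 - w/3) = -w/3)
k(x, P) = x - P**2/3 (k(x, P) = (-P/3)*P + x = -P**2/3 + x = x - P**2/3)
(9880 + 4797) + k(-16, 15*(-3)) = (9880 + 4797) + (-16 - (15*(-3))**2/3) = 14677 + (-16 - 1/3*(-45)**2) = 14677 + (-16 - 1/3*2025) = 14677 + (-16 - 675) = 14677 - 691 = 13986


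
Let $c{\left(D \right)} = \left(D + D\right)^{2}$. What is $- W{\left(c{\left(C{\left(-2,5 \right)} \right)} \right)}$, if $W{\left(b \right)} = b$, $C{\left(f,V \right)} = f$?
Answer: $-16$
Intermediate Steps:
$c{\left(D \right)} = 4 D^{2}$ ($c{\left(D \right)} = \left(2 D\right)^{2} = 4 D^{2}$)
$- W{\left(c{\left(C{\left(-2,5 \right)} \right)} \right)} = - 4 \left(-2\right)^{2} = - 4 \cdot 4 = \left(-1\right) 16 = -16$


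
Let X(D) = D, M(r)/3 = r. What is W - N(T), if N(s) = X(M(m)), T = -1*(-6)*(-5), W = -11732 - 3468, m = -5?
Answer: -15185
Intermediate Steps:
M(r) = 3*r
W = -15200
T = -30 (T = 6*(-5) = -30)
N(s) = -15 (N(s) = 3*(-5) = -15)
W - N(T) = -15200 - 1*(-15) = -15200 + 15 = -15185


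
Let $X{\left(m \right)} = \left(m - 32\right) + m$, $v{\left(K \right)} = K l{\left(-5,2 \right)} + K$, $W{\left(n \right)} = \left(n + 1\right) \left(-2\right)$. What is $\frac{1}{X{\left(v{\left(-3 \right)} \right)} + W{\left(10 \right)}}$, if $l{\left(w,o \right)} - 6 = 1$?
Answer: $- \frac{1}{102} \approx -0.0098039$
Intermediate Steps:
$W{\left(n \right)} = -2 - 2 n$ ($W{\left(n \right)} = \left(1 + n\right) \left(-2\right) = -2 - 2 n$)
$l{\left(w,o \right)} = 7$ ($l{\left(w,o \right)} = 6 + 1 = 7$)
$v{\left(K \right)} = 8 K$ ($v{\left(K \right)} = K 7 + K = 7 K + K = 8 K$)
$X{\left(m \right)} = -32 + 2 m$ ($X{\left(m \right)} = \left(-32 + m\right) + m = -32 + 2 m$)
$\frac{1}{X{\left(v{\left(-3 \right)} \right)} + W{\left(10 \right)}} = \frac{1}{\left(-32 + 2 \cdot 8 \left(-3\right)\right) - 22} = \frac{1}{\left(-32 + 2 \left(-24\right)\right) - 22} = \frac{1}{\left(-32 - 48\right) - 22} = \frac{1}{-80 - 22} = \frac{1}{-102} = - \frac{1}{102}$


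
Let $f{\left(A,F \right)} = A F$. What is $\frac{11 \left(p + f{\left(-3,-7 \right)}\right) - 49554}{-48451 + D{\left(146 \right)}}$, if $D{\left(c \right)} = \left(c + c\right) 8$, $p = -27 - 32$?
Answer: $\frac{49972}{46115} \approx 1.0836$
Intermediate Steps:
$p = -59$ ($p = -27 - 32 = -59$)
$D{\left(c \right)} = 16 c$ ($D{\left(c \right)} = 2 c 8 = 16 c$)
$\frac{11 \left(p + f{\left(-3,-7 \right)}\right) - 49554}{-48451 + D{\left(146 \right)}} = \frac{11 \left(-59 - -21\right) - 49554}{-48451 + 16 \cdot 146} = \frac{11 \left(-59 + 21\right) - 49554}{-48451 + 2336} = \frac{11 \left(-38\right) - 49554}{-46115} = \left(-418 - 49554\right) \left(- \frac{1}{46115}\right) = \left(-49972\right) \left(- \frac{1}{46115}\right) = \frac{49972}{46115}$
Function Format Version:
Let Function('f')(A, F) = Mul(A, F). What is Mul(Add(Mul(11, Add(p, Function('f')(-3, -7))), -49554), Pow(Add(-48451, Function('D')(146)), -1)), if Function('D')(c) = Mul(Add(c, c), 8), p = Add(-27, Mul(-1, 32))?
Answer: Rational(49972, 46115) ≈ 1.0836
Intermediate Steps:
p = -59 (p = Add(-27, -32) = -59)
Function('D')(c) = Mul(16, c) (Function('D')(c) = Mul(Mul(2, c), 8) = Mul(16, c))
Mul(Add(Mul(11, Add(p, Function('f')(-3, -7))), -49554), Pow(Add(-48451, Function('D')(146)), -1)) = Mul(Add(Mul(11, Add(-59, Mul(-3, -7))), -49554), Pow(Add(-48451, Mul(16, 146)), -1)) = Mul(Add(Mul(11, Add(-59, 21)), -49554), Pow(Add(-48451, 2336), -1)) = Mul(Add(Mul(11, -38), -49554), Pow(-46115, -1)) = Mul(Add(-418, -49554), Rational(-1, 46115)) = Mul(-49972, Rational(-1, 46115)) = Rational(49972, 46115)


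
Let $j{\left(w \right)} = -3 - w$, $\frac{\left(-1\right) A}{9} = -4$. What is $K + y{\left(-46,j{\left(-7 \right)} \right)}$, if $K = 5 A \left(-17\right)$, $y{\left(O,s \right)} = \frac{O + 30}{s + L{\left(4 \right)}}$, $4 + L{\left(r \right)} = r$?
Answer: $-3064$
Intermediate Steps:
$A = 36$ ($A = \left(-9\right) \left(-4\right) = 36$)
$L{\left(r \right)} = -4 + r$
$y{\left(O,s \right)} = \frac{30 + O}{s}$ ($y{\left(O,s \right)} = \frac{O + 30}{s + \left(-4 + 4\right)} = \frac{30 + O}{s + 0} = \frac{30 + O}{s}$)
$K = -3060$ ($K = 5 \cdot 36 \left(-17\right) = 180 \left(-17\right) = -3060$)
$K + y{\left(-46,j{\left(-7 \right)} \right)} = -3060 + \frac{30 - 46}{-3 - -7} = -3060 + \frac{1}{-3 + 7} \left(-16\right) = -3060 + \frac{1}{4} \left(-16\right) = -3060 - 4 = -3064$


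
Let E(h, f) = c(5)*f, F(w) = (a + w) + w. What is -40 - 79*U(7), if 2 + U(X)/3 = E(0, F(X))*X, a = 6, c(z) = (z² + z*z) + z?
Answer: -1824466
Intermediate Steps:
c(z) = z + 2*z² (c(z) = (z² + z²) + z = 2*z² + z = z + 2*z²)
F(w) = 6 + 2*w (F(w) = (6 + w) + w = 6 + 2*w)
E(h, f) = 55*f (E(h, f) = (5*(1 + 2*5))*f = (5*(1 + 10))*f = (5*11)*f = 55*f)
U(X) = -6 + 3*X*(330 + 110*X) (U(X) = -6 + 3*((55*(6 + 2*X))*X) = -6 + 3*((330 + 110*X)*X) = -6 + 3*(X*(330 + 110*X)) = -6 + 3*X*(330 + 110*X))
-40 - 79*U(7) = -40 - 79*(-6 + 330*7*(3 + 7)) = -40 - 79*(-6 + 330*7*10) = -40 - 79*(-6 + 23100) = -40 - 79*23094 = -40 - 1824426 = -1824466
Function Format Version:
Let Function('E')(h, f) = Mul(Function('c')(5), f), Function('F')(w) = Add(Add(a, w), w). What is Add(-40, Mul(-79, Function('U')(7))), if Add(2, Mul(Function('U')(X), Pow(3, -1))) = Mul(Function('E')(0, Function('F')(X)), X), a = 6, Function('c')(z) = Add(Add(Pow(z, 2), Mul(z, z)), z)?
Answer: -1824466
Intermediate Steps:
Function('c')(z) = Add(z, Mul(2, Pow(z, 2))) (Function('c')(z) = Add(Add(Pow(z, 2), Pow(z, 2)), z) = Add(Mul(2, Pow(z, 2)), z) = Add(z, Mul(2, Pow(z, 2))))
Function('F')(w) = Add(6, Mul(2, w)) (Function('F')(w) = Add(Add(6, w), w) = Add(6, Mul(2, w)))
Function('E')(h, f) = Mul(55, f) (Function('E')(h, f) = Mul(Mul(5, Add(1, Mul(2, 5))), f) = Mul(Mul(5, Add(1, 10)), f) = Mul(Mul(5, 11), f) = Mul(55, f))
Function('U')(X) = Add(-6, Mul(3, X, Add(330, Mul(110, X)))) (Function('U')(X) = Add(-6, Mul(3, Mul(Mul(55, Add(6, Mul(2, X))), X))) = Add(-6, Mul(3, Mul(Add(330, Mul(110, X)), X))) = Add(-6, Mul(3, Mul(X, Add(330, Mul(110, X))))) = Add(-6, Mul(3, X, Add(330, Mul(110, X)))))
Add(-40, Mul(-79, Function('U')(7))) = Add(-40, Mul(-79, Add(-6, Mul(330, 7, Add(3, 7))))) = Add(-40, Mul(-79, Add(-6, Mul(330, 7, 10)))) = Add(-40, Mul(-79, Add(-6, 23100))) = Add(-40, Mul(-79, 23094)) = Add(-40, -1824426) = -1824466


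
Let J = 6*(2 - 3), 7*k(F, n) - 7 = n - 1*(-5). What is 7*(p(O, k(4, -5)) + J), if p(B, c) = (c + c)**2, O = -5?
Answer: -14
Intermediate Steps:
k(F, n) = 12/7 + n/7 (k(F, n) = 1 + (n - 1*(-5))/7 = 1 + (n + 5)/7 = 1 + (5 + n)/7 = 1 + (5/7 + n/7) = 12/7 + n/7)
p(B, c) = 4*c**2 (p(B, c) = (2*c)**2 = 4*c**2)
J = -6 (J = 6*(-1) = -6)
7*(p(O, k(4, -5)) + J) = 7*(4*(12/7 + (1/7)*(-5))**2 - 6) = 7*(4*(12/7 - 5/7)**2 - 6) = 7*(4*1**2 - 6) = 7*(4*1 - 6) = 7*(4 - 6) = 7*(-2) = -14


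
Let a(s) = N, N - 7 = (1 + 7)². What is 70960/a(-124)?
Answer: 70960/71 ≈ 999.44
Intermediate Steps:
N = 71 (N = 7 + (1 + 7)² = 7 + 8² = 7 + 64 = 71)
a(s) = 71
70960/a(-124) = 70960/71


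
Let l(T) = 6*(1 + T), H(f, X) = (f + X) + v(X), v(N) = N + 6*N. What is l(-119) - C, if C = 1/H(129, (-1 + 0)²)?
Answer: -96997/137 ≈ -708.01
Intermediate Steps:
v(N) = 7*N
H(f, X) = f + 8*X (H(f, X) = (f + X) + 7*X = (X + f) + 7*X = f + 8*X)
l(T) = 6 + 6*T
C = 1/137 (C = 1/(129 + 8*(-1 + 0)²) = 1/(129 + 8*(-1)²) = 1/(129 + 8*1) = 1/(129 + 8) = 1/137 ≈ 0.0072993)
l(-119) - C = (6 + 6*(-119)) - 1*1/137 = (6 - 714) - 1/137 = -708 - 1/137 = -96997/137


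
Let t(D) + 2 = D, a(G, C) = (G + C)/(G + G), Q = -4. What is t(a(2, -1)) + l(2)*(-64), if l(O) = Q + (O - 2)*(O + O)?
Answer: 1017/4 ≈ 254.25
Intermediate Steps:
a(G, C) = (C + G)/(2*G) (a(G, C) = (C + G)/((2*G)) = (C + G)*(1/(2*G)) = (C + G)/(2*G))
t(D) = -2 + D
l(O) = -4 + 2*O*(-2 + O) (l(O) = -4 + (O - 2)*(O + O) = -4 + (-2 + O)*(2*O) = -4 + 2*O*(-2 + O))
t(a(2, -1)) + l(2)*(-64) = (-2 + (½)*(-1 + 2)/2) + (-4 - 4*2 + 2*2²)*(-64) = (-2 + (½)*(½)*1) + (-4 - 8 + 2*4)*(-64) = (-2 + ¼) + (-4 - 8 + 8)*(-64) = -7/4 - 4*(-64) = -7/4 + 256 = 1017/4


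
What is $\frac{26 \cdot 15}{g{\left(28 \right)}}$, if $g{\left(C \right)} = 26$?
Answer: $15$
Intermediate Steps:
$\frac{26 \cdot 15}{g{\left(28 \right)}} = \frac{26 \cdot 15}{26} = 390 \cdot \frac{1}{26} = 15$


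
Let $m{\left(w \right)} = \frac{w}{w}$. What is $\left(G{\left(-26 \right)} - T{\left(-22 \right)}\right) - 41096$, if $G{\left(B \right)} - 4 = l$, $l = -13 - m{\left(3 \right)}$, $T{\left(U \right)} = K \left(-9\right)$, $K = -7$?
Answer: $-41169$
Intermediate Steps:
$m{\left(w \right)} = 1$
$T{\left(U \right)} = 63$ ($T{\left(U \right)} = \left(-7\right) \left(-9\right) = 63$)
$l = -14$ ($l = -13 - 1 = -14$)
$G{\left(B \right)} = -10$ ($G{\left(B \right)} = 4 - 14 = -10$)
$\left(G{\left(-26 \right)} - T{\left(-22 \right)}\right) - 41096 = \left(-10 - 63\right) - 41096 = -73 - 41096 = -41169$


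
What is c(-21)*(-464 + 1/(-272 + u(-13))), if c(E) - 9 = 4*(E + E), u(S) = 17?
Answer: 6271013/85 ≈ 73777.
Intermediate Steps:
c(E) = 9 + 8*E (c(E) = 9 + 4*(E + E) = 9 + 4*(2*E) = 9 + 8*E)
c(-21)*(-464 + 1/(-272 + u(-13))) = (9 + 8*(-21))*(-464 + 1/(-272 + 17)) = (9 - 168)*(-464 + 1/(-255)) = -159*(-464 - 1/255) = -159*(-118321/255) = 6271013/85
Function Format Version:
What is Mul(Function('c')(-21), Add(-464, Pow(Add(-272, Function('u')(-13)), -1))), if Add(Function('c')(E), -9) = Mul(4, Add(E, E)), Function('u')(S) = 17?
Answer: Rational(6271013, 85) ≈ 73777.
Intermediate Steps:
Function('c')(E) = Add(9, Mul(8, E)) (Function('c')(E) = Add(9, Mul(4, Add(E, E))) = Add(9, Mul(4, Mul(2, E))) = Add(9, Mul(8, E)))
Mul(Function('c')(-21), Add(-464, Pow(Add(-272, Function('u')(-13)), -1))) = Mul(Add(9, Mul(8, -21)), Add(-464, Pow(Add(-272, 17), -1))) = Mul(Add(9, -168), Add(-464, Pow(-255, -1))) = Mul(-159, Add(-464, Rational(-1, 255))) = Mul(-159, Rational(-118321, 255)) = Rational(6271013, 85)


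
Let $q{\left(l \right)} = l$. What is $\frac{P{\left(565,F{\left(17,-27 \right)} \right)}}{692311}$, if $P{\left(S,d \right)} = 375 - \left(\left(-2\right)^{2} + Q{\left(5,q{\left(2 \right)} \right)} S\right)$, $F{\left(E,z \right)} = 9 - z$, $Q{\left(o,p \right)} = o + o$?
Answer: $- \frac{5279}{692311} \approx -0.0076252$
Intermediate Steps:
$Q{\left(o,p \right)} = 2 o$
$P{\left(S,d \right)} = 371 - 10 S$ ($P{\left(S,d \right)} = 375 - \left(\left(-2\right)^{2} + 2 \cdot 5 S\right) = 375 - \left(4 + 10 S\right) = 371 - 10 S$)
$\frac{P{\left(565,F{\left(17,-27 \right)} \right)}}{692311} = \frac{371 - 5650}{692311} = \left(371 - 5650\right) \frac{1}{692311} = \left(-5279\right) \frac{1}{692311} = - \frac{5279}{692311}$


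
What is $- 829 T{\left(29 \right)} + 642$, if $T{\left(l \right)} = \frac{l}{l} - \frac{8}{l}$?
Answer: $\frac{1209}{29} \approx 41.69$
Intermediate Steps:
$T{\left(l \right)} = 1 - \frac{8}{l}$
$- 829 T{\left(29 \right)} + 642 = - 829 \frac{-8 + 29}{29} + 642 = - 829 \cdot \frac{1}{29} \cdot 21 + 642 = \left(-829\right) \frac{21}{29} + 642 = - \frac{17409}{29} + 642 = \frac{1209}{29}$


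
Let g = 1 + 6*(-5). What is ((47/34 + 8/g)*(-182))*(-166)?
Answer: 16480646/493 ≈ 33429.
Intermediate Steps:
g = -29 (g = 1 - 30 = -29)
((47/34 + 8/g)*(-182))*(-166) = ((47/34 + 8/(-29))*(-182))*(-166) = ((47*(1/34) + 8*(-1/29))*(-182))*(-166) = ((47/34 - 8/29)*(-182))*(-166) = ((1091/986)*(-182))*(-166) = -99281/493*(-166) = 16480646/493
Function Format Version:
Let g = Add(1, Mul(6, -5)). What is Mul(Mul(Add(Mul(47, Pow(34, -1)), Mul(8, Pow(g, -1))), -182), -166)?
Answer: Rational(16480646, 493) ≈ 33429.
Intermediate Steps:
g = -29 (g = Add(1, -30) = -29)
Mul(Mul(Add(Mul(47, Pow(34, -1)), Mul(8, Pow(g, -1))), -182), -166) = Mul(Mul(Add(Mul(47, Pow(34, -1)), Mul(8, Pow(-29, -1))), -182), -166) = Mul(Mul(Add(Mul(47, Rational(1, 34)), Mul(8, Rational(-1, 29))), -182), -166) = Mul(Mul(Add(Rational(47, 34), Rational(-8, 29)), -182), -166) = Mul(Mul(Rational(1091, 986), -182), -166) = Mul(Rational(-99281, 493), -166) = Rational(16480646, 493)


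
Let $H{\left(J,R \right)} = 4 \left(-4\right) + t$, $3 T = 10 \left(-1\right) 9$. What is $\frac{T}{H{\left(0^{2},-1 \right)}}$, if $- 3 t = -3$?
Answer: $2$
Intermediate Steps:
$t = 1$ ($t = \left(- \frac{1}{3}\right) \left(-3\right) = 1$)
$T = -30$ ($T = \frac{10 \left(-1\right) 9}{3} = \frac{\left(-10\right) 9}{3} = \frac{1}{3} \left(-90\right) = -30$)
$H{\left(J,R \right)} = -15$ ($H{\left(J,R \right)} = 4 \left(-4\right) + 1 = -16 + 1 = -15$)
$\frac{T}{H{\left(0^{2},-1 \right)}} = - \frac{30}{-15} = \left(-30\right) \left(- \frac{1}{15}\right) = 2$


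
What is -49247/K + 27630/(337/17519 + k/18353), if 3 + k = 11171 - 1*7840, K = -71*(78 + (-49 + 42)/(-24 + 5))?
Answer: 939243526571298539/6817627275767 ≈ 1.3777e+5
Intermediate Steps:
K = -105719/19 (K = -71*(78 - 7/(-19)) = -71*(78 - 7*(-1/19)) = -71*(78 + 7/19) = -71*1489/19 = -105719/19 ≈ -5564.2)
k = 3328 (k = -3 + (11171 - 1*7840) = -3 + (11171 - 7840) = -3 + 3331 = 3328)
-49247/K + 27630/(337/17519 + k/18353) = -49247/(-105719/19) + 27630/(337/17519 + 3328/18353) = -49247*(-19/105719) + 27630/(337*(1/17519) + 3328*(1/18353)) = 935693/105719 + 27630/(337/17519 + 3328/18353) = 935693/105719 + 27630/(64488193/321526207) = 935693/105719 + 27630*(321526207/64488193) = 935693/105719 + 8883769099410/64488193 = 939243526571298539/6817627275767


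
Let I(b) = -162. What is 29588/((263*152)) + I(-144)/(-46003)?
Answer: 341903219/459753982 ≈ 0.74367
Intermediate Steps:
29588/((263*152)) + I(-144)/(-46003) = 29588/((263*152)) - 162/(-46003) = 29588/39976 - 162*(-1/46003) = 29588*(1/39976) + 162/46003 = 7397/9994 + 162/46003 = 341903219/459753982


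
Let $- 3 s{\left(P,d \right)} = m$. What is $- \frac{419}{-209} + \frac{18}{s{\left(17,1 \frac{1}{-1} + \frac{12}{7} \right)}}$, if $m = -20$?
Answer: $\frac{9833}{2090} \approx 4.7048$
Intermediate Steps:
$s{\left(P,d \right)} = \frac{20}{3}$ ($s{\left(P,d \right)} = \left(- \frac{1}{3}\right) \left(-20\right) = \frac{20}{3}$)
$- \frac{419}{-209} + \frac{18}{s{\left(17,1 \frac{1}{-1} + \frac{12}{7} \right)}} = - \frac{419}{-209} + \frac{18}{\frac{20}{3}} = \left(-419\right) \left(- \frac{1}{209}\right) + 18 \cdot \frac{3}{20} = \frac{419}{209} + \frac{27}{10} = \frac{9833}{2090}$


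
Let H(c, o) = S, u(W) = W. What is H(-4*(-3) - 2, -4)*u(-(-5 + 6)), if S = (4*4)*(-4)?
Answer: 64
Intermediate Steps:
S = -64 (S = 16*(-4) = -64)
H(c, o) = -64
H(-4*(-3) - 2, -4)*u(-(-5 + 6)) = -(-64)*(-5 + 6) = -(-64) = -64*(-1) = 64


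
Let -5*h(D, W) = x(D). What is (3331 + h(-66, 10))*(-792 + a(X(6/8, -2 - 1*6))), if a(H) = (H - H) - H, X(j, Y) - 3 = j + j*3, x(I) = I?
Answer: -13343358/5 ≈ -2.6687e+6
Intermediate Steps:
X(j, Y) = 3 + 4*j (X(j, Y) = 3 + (j + j*3) = 3 + (j + 3*j) = 3 + 4*j)
h(D, W) = -D/5
a(H) = -H (a(H) = 0 - H = -H)
(3331 + h(-66, 10))*(-792 + a(X(6/8, -2 - 1*6))) = (3331 - ⅕*(-66))*(-792 - (3 + 4*(6/8))) = (3331 + 66/5)*(-792 - (3 + 4*(6*(⅛)))) = 16721*(-792 - (3 + 4*(¾)))/5 = 16721*(-792 - (3 + 3))/5 = 16721*(-792 - 1*6)/5 = 16721*(-792 - 6)/5 = (16721/5)*(-798) = -13343358/5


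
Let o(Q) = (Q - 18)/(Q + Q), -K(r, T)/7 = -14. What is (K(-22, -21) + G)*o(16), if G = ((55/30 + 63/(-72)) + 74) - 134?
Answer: -935/384 ≈ -2.4349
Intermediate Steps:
K(r, T) = 98 (K(r, T) = -7*(-14) = 98)
o(Q) = (-18 + Q)/(2*Q) (o(Q) = (-18 + Q)/((2*Q)) = (-18 + Q)*(1/(2*Q)) = (-18 + Q)/(2*Q))
G = -1417/24 (G = ((55*(1/30) + 63*(-1/72)) + 74) - 134 = ((11/6 - 7/8) + 74) - 134 = (23/24 + 74) - 134 = 1799/24 - 134 = -1417/24 ≈ -59.042)
(K(-22, -21) + G)*o(16) = (98 - 1417/24)*((½)*(-18 + 16)/16) = 935*((½)*(1/16)*(-2))/24 = (935/24)*(-1/16) = -935/384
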